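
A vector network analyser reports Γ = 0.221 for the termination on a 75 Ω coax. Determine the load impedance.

Z_L ≈ 118 Ω

Z_L = Z_0·(1 + Γ)/(1 − Γ) = 75·(1.22)/(0.779)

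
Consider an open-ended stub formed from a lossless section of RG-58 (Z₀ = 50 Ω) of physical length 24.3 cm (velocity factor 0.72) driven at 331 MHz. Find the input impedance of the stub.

Z_in ≈ +j48.4 Ω

λ = v/f = 0.72·c / 331 MHz = 0.653 m
βl = 2π·l/λ = 2π × 0.372 = 134°
tan(βl) = -1.03
For an open-ended stub, Z_in = −jZ_0·cot(βl) = −jZ_0/tan(βl)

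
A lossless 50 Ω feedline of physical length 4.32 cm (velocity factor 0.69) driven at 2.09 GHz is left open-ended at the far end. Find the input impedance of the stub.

Z_in ≈ +j118 Ω

λ = v/f = 0.69·c / 2.09 GHz = 0.099 m
βl = 2π·l/λ = 2π × 0.436 = 157°
tan(βl) = -0.424
For an open-ended stub, Z_in = −jZ_0·cot(βl) = −jZ_0/tan(βl)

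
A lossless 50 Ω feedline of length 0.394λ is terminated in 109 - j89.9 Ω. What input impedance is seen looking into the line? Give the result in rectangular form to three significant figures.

Z_in ≈ 56.8 + j77.3 Ω

βl = 2π × 0.394 = 142°
tan(βl) = tan(142°) = -0.786
Z_in = Z_0·(Z_L + jZ_0·tanβl)/(Z_0 + jZ_L·tanβl)
     = 50·(109 − j129)/(-20.6 − j85.7)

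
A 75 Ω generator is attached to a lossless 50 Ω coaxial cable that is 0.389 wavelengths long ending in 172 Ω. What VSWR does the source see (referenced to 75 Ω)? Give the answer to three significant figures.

βl = 2π × 0.389 = 140°
tan(βl) = -0.838
Z_in = Z_0·(Z_L + jZ_0·tanβl)/(Z_0 + jZ_L·tanβl) = 31.5 + j48.8 Ω
Γ_s = (Z_in − Z_s)/(Z_in + Z_s) = (-43.5 + j48.8)/(106 + j48.8), |Γ_s| = 0.558
VSWR = (1 + |Γ_s|)/(1 − |Γ_s|)

VSWR ≈ 3.53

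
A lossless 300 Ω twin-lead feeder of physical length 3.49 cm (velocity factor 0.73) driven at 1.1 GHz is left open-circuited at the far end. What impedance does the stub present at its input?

λ = v/f = 0.73·c / 1.1 GHz = 0.199 m
βl = 2π·l/λ = 2π × 0.175 = 63.1°
tan(βl) = 1.97
For an open-circuited stub, Z_in = −jZ_0·cot(βl) = −jZ_0/tan(βl)

Z_in ≈ −j152 Ω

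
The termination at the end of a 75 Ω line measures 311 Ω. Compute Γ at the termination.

Γ = (Z_L − Z_0)/(Z_L + Z_0) = (311 − 75)/(311 + 75) = 236/386

Γ = 0.611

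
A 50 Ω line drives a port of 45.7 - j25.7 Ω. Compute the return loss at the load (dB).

Γ = (-4.3 − j25.7)/(95.7 − j25.7), |Γ| = 0.263
RL = −20·log₁₀|Γ| = −20·log₁₀(0.263)

RL ≈ 11.6 dB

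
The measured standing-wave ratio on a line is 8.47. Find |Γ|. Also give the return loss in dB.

|Γ| ≈ 0.789; return loss ≈ 2.06 dB

|Γ| = (S − 1)/(S + 1) = (8.47 − 1)/(8.47 + 1) = 7.47/9.47
RL = −20·log₁₀|Γ| = −20·log₁₀(0.789)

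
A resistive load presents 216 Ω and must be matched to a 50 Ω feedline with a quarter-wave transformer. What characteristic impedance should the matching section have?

Z_qwt ≈ 104 Ω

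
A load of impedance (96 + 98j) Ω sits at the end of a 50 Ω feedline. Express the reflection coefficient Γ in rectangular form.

Γ ≈ 0.528 + j0.317

Γ = (Z_L − Z_0)/(Z_L + Z_0) = (46 + j98)/(146 + j98)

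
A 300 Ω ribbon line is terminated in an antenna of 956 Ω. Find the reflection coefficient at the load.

Γ = 0.522

Γ = (Z_L − Z_0)/(Z_L + Z_0) = (956 − 300)/(956 + 300) = 656/1256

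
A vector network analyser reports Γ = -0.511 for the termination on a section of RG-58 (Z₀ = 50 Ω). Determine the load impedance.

Z_L = Z_0·(1 + Γ)/(1 − Γ) = 50·(0.489)/(1.51)

Z_L ≈ 16.2 Ω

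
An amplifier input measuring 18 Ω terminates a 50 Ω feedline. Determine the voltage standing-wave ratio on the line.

Γ = (18 − 50)/(18 + 50) = -0.471
VSWR = (1 + 0.471)/(1 − 0.471)

VSWR ≈ 2.78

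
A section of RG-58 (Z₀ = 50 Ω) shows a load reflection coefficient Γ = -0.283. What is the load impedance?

Z_L ≈ 27.9 Ω

Z_L = Z_0·(1 + Γ)/(1 − Γ) = 50·(0.717)/(1.28)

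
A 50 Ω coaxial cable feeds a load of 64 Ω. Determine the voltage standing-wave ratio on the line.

For a purely resistive load, VSWR = R_L/Z_0 or Z_0/R_L (whichever > 1) = 64/50

VSWR ≈ 1.28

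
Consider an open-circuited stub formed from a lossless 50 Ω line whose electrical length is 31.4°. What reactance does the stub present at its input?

tan(βl) = 0.61
For an open-circuited stub, Z_in = −jZ_0·cot(βl) = −jZ_0/tan(βl)

X_in ≈ -81.9 Ω (capacitive)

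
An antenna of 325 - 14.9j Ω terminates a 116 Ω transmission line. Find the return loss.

Γ = (209 − j14.9)/(441 − j14.9), |Γ| = 0.475
RL = −20·log₁₀|Γ| = −20·log₁₀(0.475)

RL ≈ 6.47 dB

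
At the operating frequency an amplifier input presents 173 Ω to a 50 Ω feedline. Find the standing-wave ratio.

Γ = (173 − 50)/(173 + 50) = 0.552
VSWR = (1 + 0.552)/(1 − 0.552)

VSWR ≈ 3.46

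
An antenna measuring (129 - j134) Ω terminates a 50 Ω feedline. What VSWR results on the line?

Γ = (Z_L − Z_0)/(Z_L + Z_0) = (79 − j134)/(179 − j134)
|Γ| = 156/224 = 0.696
VSWR = (1 + |Γ|)/(1 − |Γ|) = 1.7/0.304

VSWR ≈ 5.57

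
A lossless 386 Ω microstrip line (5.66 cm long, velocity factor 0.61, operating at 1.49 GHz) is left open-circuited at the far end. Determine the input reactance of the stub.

λ = v/f = 0.61·c / 1.49 GHz = 0.123 m
βl = 2π·l/λ = 2π × 0.461 = 166°
tan(βl) = -0.251
For an open-circuited stub, Z_in = −jZ_0·cot(βl) = −jZ_0/tan(βl)

X_in ≈ 1540 Ω (inductive)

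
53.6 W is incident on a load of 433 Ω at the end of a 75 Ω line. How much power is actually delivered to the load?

Γ = (433 − 75)/(433 + 75) = 0.705
|Γ|² = 0.497
P_refl = |Γ|²·P_inc = 26.6 W, P_del = (1 − |Γ|²)·P_inc = 27 W

P_delivered ≈ 27 W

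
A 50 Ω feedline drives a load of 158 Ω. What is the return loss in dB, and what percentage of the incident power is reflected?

RL ≈ 5.69 dB; 27% of incident power reflected

Γ = (158 − 50)/(158 + 50) = 0.519
RL = −20·log₁₀(0.519) = 5.69 dB
P_refl/P_inc = |Γ|² = 0.27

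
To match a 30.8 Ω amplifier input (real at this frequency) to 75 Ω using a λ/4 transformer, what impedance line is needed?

Z_qwt ≈ 48.1 Ω

Z_qwt = √(Z_0·R_L) = √(75 × 30.8) = √2310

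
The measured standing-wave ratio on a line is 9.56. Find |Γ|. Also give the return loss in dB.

|Γ| = (S − 1)/(S + 1) = (9.56 − 1)/(9.56 + 1) = 8.56/10.6
RL = −20·log₁₀|Γ| = −20·log₁₀(0.811)

|Γ| ≈ 0.811; return loss ≈ 1.82 dB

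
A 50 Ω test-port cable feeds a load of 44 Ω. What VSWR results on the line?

For a purely resistive load, VSWR = R_L/Z_0 or Z_0/R_L (whichever > 1) = 50/44

VSWR ≈ 1.14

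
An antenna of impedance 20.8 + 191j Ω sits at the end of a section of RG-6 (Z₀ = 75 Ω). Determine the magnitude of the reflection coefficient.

|Γ| ≈ 0.929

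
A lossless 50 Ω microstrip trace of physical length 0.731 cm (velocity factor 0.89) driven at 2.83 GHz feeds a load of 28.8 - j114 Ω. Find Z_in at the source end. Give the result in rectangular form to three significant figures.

λ = v/f = 0.89·c / 2.83 GHz = 0.0943 m
βl = 2π·l/λ = 2π × 0.0775 = 27.9°
tan(βl) = tan(27.9°) = 0.529
Z_in = Z_0·(Z_L + jZ_0·tanβl)/(Z_0 + jZ_L·tanβl)
     = 50·(28.8 − j87.5)/(110 + j15.2)

Z_in ≈ 7.43 − j40.7 Ω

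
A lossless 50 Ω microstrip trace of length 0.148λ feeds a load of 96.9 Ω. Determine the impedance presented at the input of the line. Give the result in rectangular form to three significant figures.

βl = 2π × 0.148 = 53.3°
tan(βl) = tan(53.3°) = 1.34
Z_in = Z_0·(Z_L + jZ_0·tanβl)/(Z_0 + jZ_L·tanβl)
     = 50·(96.9 + j67)/(50 + j130)

Z_in ≈ 35 − j23.8 Ω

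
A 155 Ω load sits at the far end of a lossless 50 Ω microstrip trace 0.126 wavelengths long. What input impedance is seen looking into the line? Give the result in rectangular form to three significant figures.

βl = 2π × 0.126 = 45.4°
tan(βl) = tan(45.4°) = 1.01
Z_in = Z_0·(Z_L + jZ_0·tanβl)/(Z_0 + jZ_L·tanβl)
     = 50·(155 + j50.6)/(50 + j157)

Z_in ≈ 28.9 − j40.2 Ω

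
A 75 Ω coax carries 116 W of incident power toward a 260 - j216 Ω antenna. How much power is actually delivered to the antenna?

|Γ| = |(185 − j216)/(335 − j216)| = 0.713
|Γ|² = 0.509
P_refl = |Γ|²·P_inc = 59.1 W, P_del = (1 − |Γ|²)·P_inc = 56.9 W

P_delivered ≈ 56.9 W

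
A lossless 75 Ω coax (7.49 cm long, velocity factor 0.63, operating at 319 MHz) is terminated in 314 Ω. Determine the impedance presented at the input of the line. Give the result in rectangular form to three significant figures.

Z_in ≈ 33.4 − j65.8 Ω

λ = v/f = 0.63·c / 319 MHz = 0.592 m
βl = 2π·l/λ = 2π × 0.126 = 45.5°
tan(βl) = tan(45.5°) = 1.02
Z_in = Z_0·(Z_L + jZ_0·tanβl)/(Z_0 + jZ_L·tanβl)
     = 75·(314 + j76.3)/(75 + j320)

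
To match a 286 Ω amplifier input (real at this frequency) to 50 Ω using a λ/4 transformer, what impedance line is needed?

Z_qwt ≈ 120 Ω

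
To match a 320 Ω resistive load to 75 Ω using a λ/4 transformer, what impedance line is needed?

Z_qwt ≈ 155 Ω

Z_qwt = √(Z_0·R_L) = √(75 × 320) = √24000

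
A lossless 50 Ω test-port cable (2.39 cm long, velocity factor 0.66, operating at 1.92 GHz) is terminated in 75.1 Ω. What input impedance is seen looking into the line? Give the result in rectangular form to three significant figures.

Z_in ≈ 33.5 − j3.19 Ω

λ = v/f = 0.66·c / 1.92 GHz = 0.103 m
βl = 2π·l/λ = 2π × 0.232 = 83.4°
tan(βl) = tan(83.4°) = 8.69
Z_in = Z_0·(Z_L + jZ_0·tanβl)/(Z_0 + jZ_L·tanβl)
     = 50·(75.1 + j434)/(50 + j652)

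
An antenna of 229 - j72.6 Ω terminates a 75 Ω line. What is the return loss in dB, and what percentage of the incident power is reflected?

RL ≈ 5.28 dB; 29.7% of incident power reflected

Γ = (154 − j72.6)/(304 − j72.6), |Γ| = 0.545
RL = −20·log₁₀(0.545) = 5.28 dB
P_refl/P_inc = |Γ|² = 0.297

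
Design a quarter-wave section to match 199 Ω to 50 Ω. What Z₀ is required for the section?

Z_qwt ≈ 99.7 Ω

Z_qwt = √(Z_0·R_L) = √(50 × 199) = √9950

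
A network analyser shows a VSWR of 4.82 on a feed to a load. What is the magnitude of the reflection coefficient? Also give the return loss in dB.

|Γ| ≈ 0.656; return loss ≈ 3.66 dB

|Γ| = (S − 1)/(S + 1) = (4.82 − 1)/(4.82 + 1) = 3.82/5.82
RL = −20·log₁₀|Γ| = −20·log₁₀(0.656)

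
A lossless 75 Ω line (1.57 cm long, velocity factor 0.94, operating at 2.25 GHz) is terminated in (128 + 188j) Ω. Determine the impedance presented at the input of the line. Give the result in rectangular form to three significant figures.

Z_in ≈ 49.1 − j118 Ω

λ = v/f = 0.94·c / 2.25 GHz = 0.125 m
βl = 2π·l/λ = 2π × 0.125 = 45.1°
tan(βl) = tan(45.1°) = 1
Z_in = Z_0·(Z_L + jZ_0·tanβl)/(Z_0 + jZ_L·tanβl)
     = 75·(128 + j263)/(-114 + j128)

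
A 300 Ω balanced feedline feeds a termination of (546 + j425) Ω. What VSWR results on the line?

VSWR ≈ 3.16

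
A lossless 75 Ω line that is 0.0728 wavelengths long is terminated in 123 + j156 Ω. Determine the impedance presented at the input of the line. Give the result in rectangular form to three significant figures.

Z_in ≈ 234 − j159 Ω

βl = 2π × 0.0728 = 26.2°
tan(βl) = tan(26.2°) = 0.492
Z_in = Z_0·(Z_L + jZ_0·tanβl)/(Z_0 + jZ_L·tanβl)
     = 75·(123 + j193)/(-1.79 + j60.5)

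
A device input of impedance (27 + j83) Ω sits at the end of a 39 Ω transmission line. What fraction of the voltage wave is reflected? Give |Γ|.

|Γ| ≈ 0.791

Γ = (Z_L − Z_0)/(Z_L + Z_0) = (-12 + j83)/(66 + j83)
|Γ| = 83.9/106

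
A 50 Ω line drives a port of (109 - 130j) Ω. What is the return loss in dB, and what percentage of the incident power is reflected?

RL ≈ 3.16 dB; 48.3% of incident power reflected

Γ = (59 − j130)/(159 − j130), |Γ| = 0.695
RL = −20·log₁₀(0.695) = 3.16 dB
P_refl/P_inc = |Γ|² = 0.483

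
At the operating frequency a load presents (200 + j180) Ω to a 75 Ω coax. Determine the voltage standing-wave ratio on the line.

VSWR ≈ 5

Γ = (Z_L − Z_0)/(Z_L + Z_0) = (125 + j180)/(275 + j180)
|Γ| = 219/329 = 0.667
VSWR = (1 + |Γ|)/(1 − |Γ|) = 1.67/0.333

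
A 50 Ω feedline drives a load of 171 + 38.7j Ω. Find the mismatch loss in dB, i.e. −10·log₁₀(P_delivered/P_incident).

mismatch loss ≈ 1.68 dB

Γ = (121 + j38.7)/(221 + j38.7), |Γ| = 0.566
|Γ|² = 0.321, so P_del/P_inc = 1 − |Γ|² = 0.679
ML = −10·log₁₀(1 − |Γ|²)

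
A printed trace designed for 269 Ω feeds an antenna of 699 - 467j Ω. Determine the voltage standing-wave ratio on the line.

VSWR ≈ 3.89

Γ = (Z_L − Z_0)/(Z_L + Z_0) = (430 − j467)/(968 − j467)
|Γ| = 635/1070 = 0.591
VSWR = (1 + |Γ|)/(1 − |Γ|) = 1.59/0.409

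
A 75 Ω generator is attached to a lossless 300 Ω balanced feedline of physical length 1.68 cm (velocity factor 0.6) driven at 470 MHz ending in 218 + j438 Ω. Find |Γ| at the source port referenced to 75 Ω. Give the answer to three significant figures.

|Γ| ≈ 0.896

λ = v/f = 0.6·c / 470 MHz = 0.383 m
βl = 2π·l/λ = 2π × 0.0439 = 15.8°
tan(βl) = 0.283
Z_in = Z_0·(Z_L + jZ_0·tanβl)/(Z_0 + jZ_L·tanβl) = 609 + j678 Ω
Γ_s = (Z_in − Z_s)/(Z_in + Z_s) = (534 + j678)/(684 + j678), |Γ_s| = 0.896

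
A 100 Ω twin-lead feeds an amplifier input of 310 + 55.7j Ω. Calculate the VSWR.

VSWR ≈ 3.21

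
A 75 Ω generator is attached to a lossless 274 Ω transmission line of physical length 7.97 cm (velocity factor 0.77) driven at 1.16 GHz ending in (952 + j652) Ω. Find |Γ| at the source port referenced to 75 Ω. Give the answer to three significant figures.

|Γ| ≈ 0.831

λ = v/f = 0.77·c / 1.16 GHz = 0.199 m
βl = 2π·l/λ = 2π × 0.4 = 144°
tan(βl) = -0.724
Z_in = Z_0·(Z_L + jZ_0·tanβl)/(Z_0 + jZ_L·tanβl) = 106 + j264 Ω
Γ_s = (Z_in − Z_s)/(Z_in + Z_s) = (30.5 + j264)/(181 + j264), |Γ_s| = 0.831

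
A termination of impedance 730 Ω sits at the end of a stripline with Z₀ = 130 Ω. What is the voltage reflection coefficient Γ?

Γ = (Z_L − Z_0)/(Z_L + Z_0) = (730 − 130)/(730 + 130) = 600/860

Γ = 0.698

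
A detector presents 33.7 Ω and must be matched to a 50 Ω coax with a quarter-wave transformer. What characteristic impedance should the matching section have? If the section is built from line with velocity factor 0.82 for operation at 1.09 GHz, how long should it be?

Z_qwt = √(Z_0·R_L) = √(50 × 33.7) = √1685
λ = 0.82·c/f = 0.226 m, so l = λ/4 = 0.0564 m

Z_qwt ≈ 41 Ω; length ≈ 5.64 cm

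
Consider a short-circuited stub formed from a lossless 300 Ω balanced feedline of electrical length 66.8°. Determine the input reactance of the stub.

X_in ≈ 700 Ω (inductive)

tan(βl) = 2.33
For a short-circuited stub, Z_in = jZ_0·tan(βl)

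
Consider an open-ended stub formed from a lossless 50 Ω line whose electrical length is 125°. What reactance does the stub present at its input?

tan(βl) = -1.43
For an open-ended stub, Z_in = −jZ_0·cot(βl) = −jZ_0/tan(βl)

X_in ≈ 35 Ω (inductive)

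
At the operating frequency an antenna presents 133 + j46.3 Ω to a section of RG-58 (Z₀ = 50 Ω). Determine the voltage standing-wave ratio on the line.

Γ = (Z_L − Z_0)/(Z_L + Z_0) = (83 + j46.3)/(183 + j46.3)
|Γ| = 95/189 = 0.503
VSWR = (1 + |Γ|)/(1 − |Γ|) = 1.5/0.497

VSWR ≈ 3.03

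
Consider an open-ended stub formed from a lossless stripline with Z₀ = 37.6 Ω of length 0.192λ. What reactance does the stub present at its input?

βl = 2π × 0.192 = 69.1°
tan(βl) = 2.62
For an open-ended stub, Z_in = −jZ_0·cot(βl) = −jZ_0/tan(βl)

X_in ≈ -14.3 Ω (capacitive)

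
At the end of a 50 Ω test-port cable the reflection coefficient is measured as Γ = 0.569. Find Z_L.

Z_L ≈ 182 Ω

Z_L = Z_0·(1 + Γ)/(1 − Γ) = 50·(1.57)/(0.431)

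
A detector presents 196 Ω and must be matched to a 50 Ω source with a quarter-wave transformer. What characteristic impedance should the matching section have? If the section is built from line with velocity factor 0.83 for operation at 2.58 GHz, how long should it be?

Z_qwt = √(Z_0·R_L) = √(50 × 196) = √9800
λ = 0.83·c/f = 0.0965 m, so l = λ/4 = 0.0241 m

Z_qwt ≈ 99 Ω; length ≈ 2.41 cm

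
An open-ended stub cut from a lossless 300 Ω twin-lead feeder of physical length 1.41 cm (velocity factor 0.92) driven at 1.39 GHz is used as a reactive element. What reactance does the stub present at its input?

λ = v/f = 0.92·c / 1.39 GHz = 0.199 m
βl = 2π·l/λ = 2π × 0.071 = 25.6°
tan(βl) = 0.478
For an open-ended stub, Z_in = −jZ_0·cot(βl) = −jZ_0/tan(βl)

X_in ≈ -627 Ω (capacitive)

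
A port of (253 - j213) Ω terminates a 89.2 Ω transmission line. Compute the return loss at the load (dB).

Γ = (163.8 − j213)/(342.2 − j213), |Γ| = 0.667
RL = −20·log₁₀|Γ| = −20·log₁₀(0.667)

RL ≈ 3.52 dB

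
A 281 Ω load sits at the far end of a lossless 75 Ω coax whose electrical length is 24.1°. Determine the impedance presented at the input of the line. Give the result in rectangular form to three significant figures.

tan(βl) = tan(24.1°) = 0.447
Z_in = Z_0·(Z_L + jZ_0·tanβl)/(Z_0 + jZ_L·tanβl)
     = 75·(281 + j33.5)/(75 + j126)

Z_in ≈ 88.5 − j115 Ω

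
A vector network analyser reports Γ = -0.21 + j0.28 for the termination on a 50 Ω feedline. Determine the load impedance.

Z_L ≈ 28.4 + j18.2 Ω

Z_L = Z_0·(1 + Γ)/(1 − Γ) = 50·(0.79 + j0.28)/(1.21 − j0.28)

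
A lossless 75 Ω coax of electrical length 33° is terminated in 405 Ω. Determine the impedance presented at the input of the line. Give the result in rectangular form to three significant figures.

Z_in ≈ 43.3 − j103 Ω

tan(βl) = tan(33°) = 0.649
Z_in = Z_0·(Z_L + jZ_0·tanβl)/(Z_0 + jZ_L·tanβl)
     = 75·(405 + j48.7)/(75 + j263)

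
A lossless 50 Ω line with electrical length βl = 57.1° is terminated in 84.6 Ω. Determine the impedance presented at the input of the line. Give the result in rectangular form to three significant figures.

Z_in ≈ 36.6 − j18.4 Ω

tan(βl) = tan(57.1°) = 1.55
Z_in = Z_0·(Z_L + jZ_0·tanβl)/(Z_0 + jZ_L·tanβl)
     = 50·(84.6 + j77.3)/(50 + j131)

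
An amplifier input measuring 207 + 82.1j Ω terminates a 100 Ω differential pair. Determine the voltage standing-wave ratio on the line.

VSWR ≈ 2.47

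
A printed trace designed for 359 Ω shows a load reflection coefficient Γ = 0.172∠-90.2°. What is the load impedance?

Z_L = Z_0·(1 + Γ)/(1 − Γ) = 359·(0.999 − j0.172)/(1 + j0.172)

Z_L ≈ 338 − j120 Ω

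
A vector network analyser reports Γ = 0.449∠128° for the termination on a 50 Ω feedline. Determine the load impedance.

Z_L = Z_0·(1 + Γ)/(1 − Γ) = 50·(0.724 + j0.354)/(1.28 − j0.354)

Z_L ≈ 22.8 + j20.2 Ω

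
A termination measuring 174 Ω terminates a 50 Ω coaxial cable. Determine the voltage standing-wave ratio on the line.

Γ = (174 − 50)/(174 + 50) = 0.554
VSWR = (1 + 0.554)/(1 − 0.554)

VSWR ≈ 3.48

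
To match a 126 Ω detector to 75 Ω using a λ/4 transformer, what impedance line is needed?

Z_qwt ≈ 97.2 Ω

Z_qwt = √(Z_0·R_L) = √(75 × 126) = √9450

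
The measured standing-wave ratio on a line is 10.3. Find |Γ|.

|Γ| ≈ 0.823

|Γ| = (S − 1)/(S + 1) = (10.3 − 1)/(10.3 + 1) = 9.3/11.3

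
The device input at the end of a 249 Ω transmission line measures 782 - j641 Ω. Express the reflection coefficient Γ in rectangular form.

Γ = (Z_L − Z_0)/(Z_L + Z_0) = (533 − j641)/(1031 − j641)

Γ ≈ 0.652 − j0.217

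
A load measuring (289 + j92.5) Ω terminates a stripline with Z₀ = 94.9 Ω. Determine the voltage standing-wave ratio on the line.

Γ = (Z_L − Z_0)/(Z_L + Z_0) = (194.1 + j92.5)/(383.9 + j92.5)
|Γ| = 215/395 = 0.544
VSWR = (1 + |Γ|)/(1 − |Γ|) = 1.54/0.456

VSWR ≈ 3.39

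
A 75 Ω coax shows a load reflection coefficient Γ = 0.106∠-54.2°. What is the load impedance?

Z_L = Z_0·(1 + Γ)/(1 − Γ) = 75·(1.06 − j0.086)/(0.938 + j0.086)

Z_L ≈ 83.6 − j14.5 Ω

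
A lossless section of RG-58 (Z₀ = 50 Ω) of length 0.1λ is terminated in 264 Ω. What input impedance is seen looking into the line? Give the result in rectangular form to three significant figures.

Z_in ≈ 25.7 − j62.1 Ω

βl = 2π × 0.1 = 36°
tan(βl) = tan(36°) = 0.727
Z_in = Z_0·(Z_L + jZ_0·tanβl)/(Z_0 + jZ_L·tanβl)
     = 50·(264 + j36.3)/(50 + j192)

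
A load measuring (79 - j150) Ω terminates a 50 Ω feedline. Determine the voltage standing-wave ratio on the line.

VSWR ≈ 7.78

Γ = (Z_L − Z_0)/(Z_L + Z_0) = (29 − j150)/(129 − j150)
|Γ| = 153/198 = 0.772
VSWR = (1 + |Γ|)/(1 − |Γ|) = 1.77/0.228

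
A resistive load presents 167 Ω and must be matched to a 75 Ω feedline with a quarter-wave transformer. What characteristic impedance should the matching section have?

Z_qwt ≈ 112 Ω

Z_qwt = √(Z_0·R_L) = √(75 × 167) = √12520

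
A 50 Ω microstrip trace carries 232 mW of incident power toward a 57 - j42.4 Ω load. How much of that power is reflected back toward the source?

P_reflected ≈ 32.3 mW

|Γ| = |(7 − j42.4)/(107 − j42.4)| = 0.373
|Γ|² = 0.139
P_refl = |Γ|²·P_inc = 32.3 mW, P_del = (1 − |Γ|²)·P_inc = 200 mW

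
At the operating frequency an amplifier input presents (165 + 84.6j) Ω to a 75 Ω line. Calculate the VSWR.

VSWR ≈ 2.89

Γ = (Z_L − Z_0)/(Z_L + Z_0) = (90 + j84.6)/(240 + j84.6)
|Γ| = 124/254 = 0.485
VSWR = (1 + |Γ|)/(1 − |Γ|) = 1.49/0.515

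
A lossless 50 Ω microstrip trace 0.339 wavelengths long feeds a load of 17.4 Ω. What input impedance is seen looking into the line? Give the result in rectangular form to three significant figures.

βl = 2π × 0.339 = 122°
tan(βl) = tan(122°) = -1.6
Z_in = Z_0·(Z_L + jZ_0·tanβl)/(Z_0 + jZ_L·tanβl)
     = 50·(17.4 − j79.9)/(50 − j27.8)

Z_in ≈ 47.2 − j53.6 Ω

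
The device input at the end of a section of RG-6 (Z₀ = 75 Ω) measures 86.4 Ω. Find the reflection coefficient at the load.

Γ = 0.0706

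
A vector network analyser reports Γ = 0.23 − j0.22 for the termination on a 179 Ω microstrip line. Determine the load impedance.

Z_L = Z_0·(1 + Γ)/(1 − Γ) = 179·(1.23 − j0.22)/(0.77 + j0.22)

Z_L ≈ 251 − j123 Ω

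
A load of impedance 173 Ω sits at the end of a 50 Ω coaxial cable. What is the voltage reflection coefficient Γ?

Γ = 0.552

Γ = (Z_L − Z_0)/(Z_L + Z_0) = (173 − 50)/(173 + 50) = 123/223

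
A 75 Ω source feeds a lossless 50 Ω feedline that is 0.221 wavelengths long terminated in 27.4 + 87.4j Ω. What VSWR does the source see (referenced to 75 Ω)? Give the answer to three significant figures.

VSWR ≈ 9.23

βl = 2π × 0.221 = 79.6°
tan(βl) = 5.43
Z_in = Z_0·(Z_L + jZ_0·tanβl)/(Z_0 + jZ_L·tanβl) = 10.3 − j38.7 Ω
Γ_s = (Z_in − Z_s)/(Z_in + Z_s) = (-64.7 − j38.7)/(85.3 − j38.7), |Γ_s| = 0.804
VSWR = (1 + |Γ_s|)/(1 − |Γ_s|)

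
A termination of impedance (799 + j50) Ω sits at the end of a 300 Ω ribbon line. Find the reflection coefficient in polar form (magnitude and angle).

Γ ≈ 0.456 ∠ 3.12°

Γ = (Z_L − Z_0)/(Z_L + Z_0) = (499 + j50)/(1099 + j50)
|Γ| = 501/1100 = 0.456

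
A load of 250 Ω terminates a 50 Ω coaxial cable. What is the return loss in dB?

RL ≈ 3.52 dB

Γ = (250 − 50)/(250 + 50) = 0.667
RL = −20·log₁₀|Γ| = −20·log₁₀(0.667)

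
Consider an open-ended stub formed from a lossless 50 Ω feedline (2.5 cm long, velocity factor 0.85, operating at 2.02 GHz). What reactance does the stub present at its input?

λ = v/f = 0.85·c / 2.02 GHz = 0.126 m
βl = 2π·l/λ = 2π × 0.198 = 71.3°
tan(βl) = 2.95
For an open-ended stub, Z_in = −jZ_0·cot(βl) = −jZ_0/tan(βl)

X_in ≈ -16.9 Ω (capacitive)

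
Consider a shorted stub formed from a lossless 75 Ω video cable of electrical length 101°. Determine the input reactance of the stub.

X_in ≈ -386 Ω (capacitive)

tan(βl) = -5.14
For a shorted stub, Z_in = jZ_0·tan(βl)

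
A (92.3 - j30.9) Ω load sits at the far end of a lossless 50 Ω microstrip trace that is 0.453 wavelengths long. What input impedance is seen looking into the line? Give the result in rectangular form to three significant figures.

βl = 2π × 0.453 = 163°
tan(βl) = tan(163°) = -0.304
Z_in = Z_0·(Z_L + jZ_0·tanβl)/(Z_0 + jZ_L·tanβl)
     = 50·(92.3 − j46.1)/(40.6 − j28.1)

Z_in ≈ 103 + j14.8 Ω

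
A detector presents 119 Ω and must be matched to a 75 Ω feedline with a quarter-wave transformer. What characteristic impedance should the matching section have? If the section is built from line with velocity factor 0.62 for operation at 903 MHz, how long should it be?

Z_qwt ≈ 94.5 Ω; length ≈ 5.15 cm

Z_qwt = √(Z_0·R_L) = √(75 × 119) = √8925
λ = 0.62·c/f = 0.206 m, so l = λ/4 = 0.0515 m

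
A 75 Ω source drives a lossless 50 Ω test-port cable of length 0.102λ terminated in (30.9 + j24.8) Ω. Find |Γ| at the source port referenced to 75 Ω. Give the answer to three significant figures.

βl = 2π × 0.102 = 36.7°
tan(βl) = 0.746
Z_in = Z_0·(Z_L + jZ_0·tanβl)/(Z_0 + jZ_L·tanβl) = 78.9 + j40.8 Ω
Γ_s = (Z_in − Z_s)/(Z_in + Z_s) = (3.91 + j40.8)/(154 + j40.8), |Γ_s| = 0.258

|Γ| ≈ 0.258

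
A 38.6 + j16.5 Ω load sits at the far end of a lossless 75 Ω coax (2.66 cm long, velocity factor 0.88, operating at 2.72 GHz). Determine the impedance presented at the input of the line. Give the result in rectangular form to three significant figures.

λ = v/f = 0.88·c / 2.72 GHz = 0.0971 m
βl = 2π·l/λ = 2π × 0.274 = 98.7°
tan(βl) = tan(98.7°) = -6.56
Z_in = Z_0·(Z_L + jZ_0·tanβl)/(Z_0 + jZ_L·tanβl)
     = 75·(38.6 − j476)/(183 − j253)

Z_in ≈ 97.9 − j59.4 Ω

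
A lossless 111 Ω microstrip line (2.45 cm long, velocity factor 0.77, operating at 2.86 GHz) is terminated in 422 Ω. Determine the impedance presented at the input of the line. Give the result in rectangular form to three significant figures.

λ = v/f = 0.77·c / 2.86 GHz = 0.0808 m
βl = 2π·l/λ = 2π × 0.303 = 109°
tan(βl) = tan(109°) = -2.87
Z_in = Z_0·(Z_L + jZ_0·tanβl)/(Z_0 + jZ_L·tanβl)
     = 111·(422 − j319)/(111 − j1210)

Z_in ≈ 32.5 + j35.7 Ω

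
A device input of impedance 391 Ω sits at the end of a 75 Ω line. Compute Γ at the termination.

Γ = (Z_L − Z_0)/(Z_L + Z_0) = (391 − 75)/(391 + 75) = 316/466

Γ = 0.678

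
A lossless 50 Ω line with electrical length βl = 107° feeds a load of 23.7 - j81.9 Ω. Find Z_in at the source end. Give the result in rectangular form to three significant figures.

Z_in ≈ 13 + j51.7 Ω

tan(βl) = tan(107°) = -3.27
Z_in = Z_0·(Z_L + jZ_0·tanβl)/(Z_0 + jZ_L·tanβl)
     = 50·(23.7 − j245)/(-218 − j77.5)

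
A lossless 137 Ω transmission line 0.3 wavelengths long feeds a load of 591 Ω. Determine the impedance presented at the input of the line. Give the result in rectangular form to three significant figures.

Z_in ≈ 34.9 + j41.9 Ω

βl = 2π × 0.3 = 108°
tan(βl) = tan(108°) = -3.08
Z_in = Z_0·(Z_L + jZ_0·tanβl)/(Z_0 + jZ_L·tanβl)
     = 137·(591 − j422)/(137 − j1820)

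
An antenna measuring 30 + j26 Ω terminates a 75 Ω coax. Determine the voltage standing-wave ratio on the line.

Γ = (Z_L − Z_0)/(Z_L + Z_0) = (-45 + j26)/(105 + j26)
|Γ| = 52/108 = 0.48
VSWR = (1 + |Γ|)/(1 − |Γ|) = 1.48/0.52

VSWR ≈ 2.85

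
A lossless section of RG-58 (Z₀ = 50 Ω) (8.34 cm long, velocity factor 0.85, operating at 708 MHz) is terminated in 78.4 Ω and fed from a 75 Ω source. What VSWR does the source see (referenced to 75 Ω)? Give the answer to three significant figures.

VSWR ≈ 2.34

λ = v/f = 0.85·c / 708 MHz = 0.36 m
βl = 2π·l/λ = 2π × 0.232 = 83.4°
tan(βl) = 8.59
Z_in = Z_0·(Z_L + jZ_0·tanβl)/(Z_0 + jZ_L·tanβl) = 32.1 − j3.43 Ω
Γ_s = (Z_in − Z_s)/(Z_in + Z_s) = (-42.9 − j3.43)/(107 − j3.43), |Γ_s| = 0.401
VSWR = (1 + |Γ_s|)/(1 − |Γ_s|)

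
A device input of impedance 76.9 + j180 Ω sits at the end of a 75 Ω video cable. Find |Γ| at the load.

Γ = (Z_L − Z_0)/(Z_L + Z_0) = (1.9 + j180)/(151.9 + j180)
|Γ| = 180/236

|Γ| ≈ 0.764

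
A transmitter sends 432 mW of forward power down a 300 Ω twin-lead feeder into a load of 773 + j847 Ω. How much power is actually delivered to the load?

P_delivered ≈ 214 mW

|Γ| = |(473 + j847)/(1073 + j847)| = 0.71
|Γ|² = 0.504
P_refl = |Γ|²·P_inc = 218 mW, P_del = (1 − |Γ|²)·P_inc = 214 mW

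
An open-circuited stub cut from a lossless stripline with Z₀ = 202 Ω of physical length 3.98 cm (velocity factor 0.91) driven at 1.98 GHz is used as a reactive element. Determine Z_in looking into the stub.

λ = v/f = 0.91·c / 1.98 GHz = 0.138 m
βl = 2π·l/λ = 2π × 0.289 = 104°
tan(βl) = -4.04
For an open-circuited stub, Z_in = −jZ_0·cot(βl) = −jZ_0/tan(βl)

Z_in ≈ +j50.1 Ω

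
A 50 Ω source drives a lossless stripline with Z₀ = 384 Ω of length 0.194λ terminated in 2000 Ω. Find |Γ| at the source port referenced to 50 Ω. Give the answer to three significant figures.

|Γ| ≈ 0.733

βl = 2π × 0.194 = 69.8°
tan(βl) = 2.72
Z_in = Z_0·(Z_L + jZ_0·tanβl)/(Z_0 + jZ_L·tanβl) = 83.3 − j135 Ω
Γ_s = (Z_in − Z_s)/(Z_in + Z_s) = (33.3 − j135)/(133 − j135), |Γ_s| = 0.733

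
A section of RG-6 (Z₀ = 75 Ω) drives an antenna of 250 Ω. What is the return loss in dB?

RL ≈ 5.38 dB

Γ = (250 − 75)/(250 + 75) = 0.538
RL = −20·log₁₀|Γ| = −20·log₁₀(0.538)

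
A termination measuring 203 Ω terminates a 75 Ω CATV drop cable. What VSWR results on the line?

VSWR ≈ 2.71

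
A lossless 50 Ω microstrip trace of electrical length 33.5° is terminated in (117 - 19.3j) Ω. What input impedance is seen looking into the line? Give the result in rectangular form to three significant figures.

tan(βl) = tan(33.5°) = 0.662
Z_in = Z_0·(Z_L + jZ_0·tanβl)/(Z_0 + jZ_L·tanβl)
     = 50·(117 + j13.8)/(62.8 + j77.4)

Z_in ≈ 42.3 − j41.2 Ω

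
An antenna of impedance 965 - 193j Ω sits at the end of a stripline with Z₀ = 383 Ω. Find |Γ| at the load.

Γ = (Z_L − Z_0)/(Z_L + Z_0) = (582 − j193)/(1348 − j193)
|Γ| = 613/1360

|Γ| ≈ 0.45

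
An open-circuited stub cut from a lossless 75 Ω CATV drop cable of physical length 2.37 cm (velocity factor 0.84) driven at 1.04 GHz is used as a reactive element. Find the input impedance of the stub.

Z_in ≈ −j106 Ω

λ = v/f = 0.84·c / 1.04 GHz = 0.242 m
βl = 2π·l/λ = 2π × 0.0978 = 35.2°
tan(βl) = 0.706
For an open-circuited stub, Z_in = −jZ_0·cot(βl) = −jZ_0/tan(βl)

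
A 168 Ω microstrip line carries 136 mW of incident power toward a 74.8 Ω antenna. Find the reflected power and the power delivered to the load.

Γ = (74.8 − 168)/(74.8 + 168) = -0.384
|Γ|² = 0.147
P_refl = |Γ|²·P_inc = 20 mW, P_del = (1 − |Γ|²)·P_inc = 116 mW

P_reflected ≈ 20 mW; P_delivered ≈ 116 mW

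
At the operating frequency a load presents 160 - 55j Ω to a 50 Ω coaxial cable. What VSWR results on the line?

Γ = (Z_L − Z_0)/(Z_L + Z_0) = (110 − j55)/(210 − j55)
|Γ| = 123/217 = 0.567
VSWR = (1 + |Γ|)/(1 − |Γ|) = 1.57/0.433

VSWR ≈ 3.61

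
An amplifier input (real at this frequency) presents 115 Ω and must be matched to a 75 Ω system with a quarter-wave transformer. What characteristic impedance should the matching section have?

Z_qwt = √(Z_0·R_L) = √(75 × 115) = √8625

Z_qwt ≈ 92.9 Ω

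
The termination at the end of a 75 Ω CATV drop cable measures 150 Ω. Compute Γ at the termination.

Γ = 0.333

Γ = (Z_L − Z_0)/(Z_L + Z_0) = (150 − 75)/(150 + 75) = 75/225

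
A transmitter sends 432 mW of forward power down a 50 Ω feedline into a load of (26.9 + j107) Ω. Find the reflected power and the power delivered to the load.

|Γ| = |(-23.1 + j107)/(76.9 + j107)| = 0.831
|Γ|² = 0.69
P_refl = |Γ|²·P_inc = 298 mW, P_del = (1 − |Γ|²)·P_inc = 134 mW

P_reflected ≈ 298 mW; P_delivered ≈ 134 mW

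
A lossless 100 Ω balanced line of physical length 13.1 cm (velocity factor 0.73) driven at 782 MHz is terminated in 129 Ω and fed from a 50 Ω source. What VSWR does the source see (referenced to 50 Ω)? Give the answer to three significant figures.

VSWR ≈ 2.54

λ = v/f = 0.73·c / 782 MHz = 0.28 m
βl = 2π·l/λ = 2π × 0.468 = 168°
tan(βl) = -0.205
Z_in = Z_0·(Z_L + jZ_0·tanβl)/(Z_0 + jZ_L·tanβl) = 126 + j12.7 Ω
Γ_s = (Z_in − Z_s)/(Z_in + Z_s) = (75.6 + j12.7)/(176 + j12.7), |Γ_s| = 0.436
VSWR = (1 + |Γ_s|)/(1 − |Γ_s|)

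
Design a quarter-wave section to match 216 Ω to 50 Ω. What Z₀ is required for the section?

Z_qwt ≈ 104 Ω

Z_qwt = √(Z_0·R_L) = √(50 × 216) = √10800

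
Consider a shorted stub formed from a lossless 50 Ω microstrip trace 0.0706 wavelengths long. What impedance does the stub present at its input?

βl = 2π × 0.0706 = 25.4°
tan(βl) = 0.475
For a shorted stub, Z_in = jZ_0·tan(βl)

Z_in ≈ +j23.8 Ω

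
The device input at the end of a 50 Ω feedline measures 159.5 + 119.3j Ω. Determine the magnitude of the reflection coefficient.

Γ = (Z_L − Z_0)/(Z_L + Z_0) = (109.5 + j119.3)/(209.5 + j119.3)
|Γ| = 162/241

|Γ| ≈ 0.672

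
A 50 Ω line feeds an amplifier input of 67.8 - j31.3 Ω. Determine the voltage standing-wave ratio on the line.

Γ = (Z_L − Z_0)/(Z_L + Z_0) = (17.8 − j31.3)/(117.8 − j31.3)
|Γ| = 36/122 = 0.295
VSWR = (1 + |Γ|)/(1 − |Γ|) = 1.3/0.705

VSWR ≈ 1.84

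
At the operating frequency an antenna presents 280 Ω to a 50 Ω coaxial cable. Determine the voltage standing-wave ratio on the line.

VSWR ≈ 5.6

For a purely resistive load, VSWR = R_L/Z_0 or Z_0/R_L (whichever > 1) = 280/50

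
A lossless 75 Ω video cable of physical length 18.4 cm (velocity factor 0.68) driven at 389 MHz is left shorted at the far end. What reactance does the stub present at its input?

X_in ≈ -102 Ω (capacitive)

λ = v/f = 0.68·c / 389 MHz = 0.524 m
βl = 2π·l/λ = 2π × 0.351 = 126°
tan(βl) = -1.36
For a shorted stub, Z_in = jZ_0·tan(βl)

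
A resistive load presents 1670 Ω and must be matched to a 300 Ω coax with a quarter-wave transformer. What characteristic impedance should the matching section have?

Z_qwt ≈ 708 Ω

Z_qwt = √(Z_0·R_L) = √(300 × 1670) = √501000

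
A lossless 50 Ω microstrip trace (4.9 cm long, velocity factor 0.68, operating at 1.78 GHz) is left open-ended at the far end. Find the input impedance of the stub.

Z_in ≈ +j102 Ω

λ = v/f = 0.68·c / 1.78 GHz = 0.115 m
βl = 2π·l/λ = 2π × 0.428 = 154°
tan(βl) = -0.49
For an open-ended stub, Z_in = −jZ_0·cot(βl) = −jZ_0/tan(βl)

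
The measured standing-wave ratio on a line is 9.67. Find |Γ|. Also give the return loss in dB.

|Γ| = (S − 1)/(S + 1) = (9.67 − 1)/(9.67 + 1) = 8.67/10.7
RL = −20·log₁₀|Γ| = −20·log₁₀(0.813)

|Γ| ≈ 0.813; return loss ≈ 1.8 dB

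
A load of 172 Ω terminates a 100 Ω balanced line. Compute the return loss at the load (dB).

RL ≈ 11.5 dB

Γ = (172 − 100)/(172 + 100) = 0.265
RL = −20·log₁₀|Γ| = −20·log₁₀(0.265)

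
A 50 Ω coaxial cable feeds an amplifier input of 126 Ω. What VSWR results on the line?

VSWR ≈ 2.52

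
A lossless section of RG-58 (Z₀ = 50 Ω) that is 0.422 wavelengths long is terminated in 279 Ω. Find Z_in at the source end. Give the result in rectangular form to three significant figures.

Z_in ≈ 36.3 + j81.5 Ω

βl = 2π × 0.422 = 152°
tan(βl) = tan(152°) = -0.534
Z_in = Z_0·(Z_L + jZ_0·tanβl)/(Z_0 + jZ_L·tanβl)
     = 50·(279 − j26.7)/(50 − j149)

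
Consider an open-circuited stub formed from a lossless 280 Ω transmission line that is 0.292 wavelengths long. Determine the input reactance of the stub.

βl = 2π × 0.292 = 105°
tan(βl) = -3.7
For an open-circuited stub, Z_in = −jZ_0·cot(βl) = −jZ_0/tan(βl)

X_in ≈ 75.7 Ω (inductive)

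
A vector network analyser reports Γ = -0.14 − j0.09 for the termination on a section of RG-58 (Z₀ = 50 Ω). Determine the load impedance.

Z_L = Z_0·(1 + Γ)/(1 − Γ) = 50·(0.86 − j0.09)/(1.14 + j0.09)

Z_L ≈ 37.2 − j6.88 Ω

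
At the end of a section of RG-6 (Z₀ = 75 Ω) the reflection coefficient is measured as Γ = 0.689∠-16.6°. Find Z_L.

Z_L ≈ 256 − j192 Ω

Z_L = Z_0·(1 + Γ)/(1 − Γ) = 75·(1.66 − j0.197)/(0.34 + j0.197)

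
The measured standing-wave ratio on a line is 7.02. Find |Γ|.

|Γ| ≈ 0.751

|Γ| = (S − 1)/(S + 1) = (7.02 − 1)/(7.02 + 1) = 6.02/8.02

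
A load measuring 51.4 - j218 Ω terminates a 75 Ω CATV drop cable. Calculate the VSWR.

VSWR ≈ 14.4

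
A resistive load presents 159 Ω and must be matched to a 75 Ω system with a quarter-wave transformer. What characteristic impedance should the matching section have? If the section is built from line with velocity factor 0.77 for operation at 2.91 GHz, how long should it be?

Z_qwt = √(Z_0·R_L) = √(75 × 159) = √11920
λ = 0.77·c/f = 0.0794 m, so l = λ/4 = 0.0198 m

Z_qwt ≈ 109 Ω; length ≈ 1.98 cm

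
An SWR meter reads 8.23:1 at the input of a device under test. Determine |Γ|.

|Γ| = (S − 1)/(S + 1) = (8.23 − 1)/(8.23 + 1) = 7.23/9.23

|Γ| ≈ 0.783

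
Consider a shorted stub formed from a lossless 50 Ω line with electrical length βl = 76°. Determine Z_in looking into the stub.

Z_in ≈ +j201 Ω

tan(βl) = 4.01
For a shorted stub, Z_in = jZ_0·tan(βl)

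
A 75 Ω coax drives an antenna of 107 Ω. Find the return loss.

RL ≈ 15.1 dB

Γ = (107 − 75)/(107 + 75) = 0.176
RL = −20·log₁₀|Γ| = −20·log₁₀(0.176)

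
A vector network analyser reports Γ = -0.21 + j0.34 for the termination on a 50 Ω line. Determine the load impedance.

Z_L = Z_0·(1 + Γ)/(1 − Γ) = 50·(0.79 + j0.34)/(1.21 − j0.34)

Z_L ≈ 26.6 + j21.5 Ω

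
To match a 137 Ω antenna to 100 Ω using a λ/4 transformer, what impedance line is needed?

Z_qwt = √(Z_0·R_L) = √(100 × 137) = √13700

Z_qwt ≈ 117 Ω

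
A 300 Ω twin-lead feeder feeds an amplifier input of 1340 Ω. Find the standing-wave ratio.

For a purely resistive load, VSWR = R_L/Z_0 or Z_0/R_L (whichever > 1) = 1340/300

VSWR ≈ 4.47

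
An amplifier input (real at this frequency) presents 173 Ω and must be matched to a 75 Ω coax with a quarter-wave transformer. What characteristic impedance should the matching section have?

Z_qwt = √(Z_0·R_L) = √(75 × 173) = √12980

Z_qwt ≈ 114 Ω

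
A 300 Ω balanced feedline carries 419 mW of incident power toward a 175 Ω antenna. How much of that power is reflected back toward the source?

Γ = (175 − 300)/(175 + 300) = -0.263
|Γ|² = 0.0693
P_refl = |Γ|²·P_inc = 29 mW, P_del = (1 − |Γ|²)·P_inc = 390 mW

P_reflected ≈ 29 mW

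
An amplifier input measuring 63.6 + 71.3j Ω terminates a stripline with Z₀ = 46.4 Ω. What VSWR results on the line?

VSWR ≈ 3.54

Γ = (Z_L − Z_0)/(Z_L + Z_0) = (17.2 + j71.3)/(110 + j71.3)
|Γ| = 73.3/131 = 0.56
VSWR = (1 + |Γ|)/(1 − |Γ|) = 1.56/0.44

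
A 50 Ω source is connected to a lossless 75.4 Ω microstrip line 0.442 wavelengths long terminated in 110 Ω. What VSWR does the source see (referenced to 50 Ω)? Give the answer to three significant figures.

βl = 2π × 0.442 = 159°
tan(βl) = -0.381
Z_in = Z_0·(Z_L + jZ_0·tanβl)/(Z_0 + jZ_L·tanβl) = 96.2 + j24.8 Ω
Γ_s = (Z_in − Z_s)/(Z_in + Z_s) = (46.2 + j24.8)/(146 + j24.8), |Γ_s| = 0.354
VSWR = (1 + |Γ_s|)/(1 − |Γ_s|)

VSWR ≈ 2.09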